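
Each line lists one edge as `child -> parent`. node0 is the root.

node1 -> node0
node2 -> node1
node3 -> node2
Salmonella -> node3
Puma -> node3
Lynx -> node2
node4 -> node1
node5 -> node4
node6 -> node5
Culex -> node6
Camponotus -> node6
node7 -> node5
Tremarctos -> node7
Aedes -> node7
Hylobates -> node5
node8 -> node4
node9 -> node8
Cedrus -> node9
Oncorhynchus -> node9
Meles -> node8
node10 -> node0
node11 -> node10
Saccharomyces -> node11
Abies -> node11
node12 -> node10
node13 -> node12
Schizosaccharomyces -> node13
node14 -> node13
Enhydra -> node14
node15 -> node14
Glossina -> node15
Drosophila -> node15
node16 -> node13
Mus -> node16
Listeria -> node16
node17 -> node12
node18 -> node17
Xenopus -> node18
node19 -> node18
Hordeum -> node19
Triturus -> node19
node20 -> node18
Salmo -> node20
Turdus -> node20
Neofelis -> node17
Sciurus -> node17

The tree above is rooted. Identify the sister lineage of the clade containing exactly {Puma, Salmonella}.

The clade containing exactly {Puma, Salmonella} attaches to the tree at the node subtending ((Salmonella,Puma),Lynx).
The other lineage descending from that same node — the sister group — is the single tip Lynx.

Lynx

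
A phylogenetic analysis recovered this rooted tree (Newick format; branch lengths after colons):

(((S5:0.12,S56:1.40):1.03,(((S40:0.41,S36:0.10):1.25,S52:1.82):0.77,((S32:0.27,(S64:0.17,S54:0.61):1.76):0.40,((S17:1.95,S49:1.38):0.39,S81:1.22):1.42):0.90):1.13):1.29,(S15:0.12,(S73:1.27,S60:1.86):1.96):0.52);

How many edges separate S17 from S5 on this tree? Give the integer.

7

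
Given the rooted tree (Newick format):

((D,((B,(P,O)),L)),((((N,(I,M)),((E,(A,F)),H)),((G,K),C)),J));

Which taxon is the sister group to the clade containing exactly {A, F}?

E

The clade containing exactly {A, F} attaches to the tree at the node subtending (E,(A,F)).
The other lineage descending from that same node — the sister group — is the single tip E.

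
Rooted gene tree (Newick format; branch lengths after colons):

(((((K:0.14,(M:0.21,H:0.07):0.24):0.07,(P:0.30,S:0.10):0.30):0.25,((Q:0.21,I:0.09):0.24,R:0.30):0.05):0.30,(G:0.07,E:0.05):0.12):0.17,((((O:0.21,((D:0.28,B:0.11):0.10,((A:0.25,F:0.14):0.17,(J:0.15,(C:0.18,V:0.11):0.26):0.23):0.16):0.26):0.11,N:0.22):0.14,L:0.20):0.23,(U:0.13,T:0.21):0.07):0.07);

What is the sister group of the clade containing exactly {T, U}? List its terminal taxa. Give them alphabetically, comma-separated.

A, B, C, D, F, J, L, N, O, V

The clade containing exactly {T, U} attaches to the tree at the node subtending ((((O,((D,B),((A,F),(J,(C,V))))),N),L),(U,T)).
The other lineage descending from that same node — the sister group — is (((O,((D,B),((A,F),(J,(C,V))))),N),L); its 10 tips in alphabetical order are the answer.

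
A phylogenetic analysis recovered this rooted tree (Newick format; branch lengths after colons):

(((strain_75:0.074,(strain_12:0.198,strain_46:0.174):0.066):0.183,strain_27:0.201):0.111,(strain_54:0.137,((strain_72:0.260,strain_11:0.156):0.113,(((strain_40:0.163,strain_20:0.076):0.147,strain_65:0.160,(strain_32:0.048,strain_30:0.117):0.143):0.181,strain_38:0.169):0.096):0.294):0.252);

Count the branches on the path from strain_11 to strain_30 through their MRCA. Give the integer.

6

The MRCA of strain_11 and strain_30 is the node subtending ((strain_72,strain_11),(((strain_40,strain_20),strain_65,(strain_32,strain_30)),strain_38)).
From strain_11 up to that node: 2 branches. From strain_30 up to the same node: 4 branches. Total: 2 + 4 = 6.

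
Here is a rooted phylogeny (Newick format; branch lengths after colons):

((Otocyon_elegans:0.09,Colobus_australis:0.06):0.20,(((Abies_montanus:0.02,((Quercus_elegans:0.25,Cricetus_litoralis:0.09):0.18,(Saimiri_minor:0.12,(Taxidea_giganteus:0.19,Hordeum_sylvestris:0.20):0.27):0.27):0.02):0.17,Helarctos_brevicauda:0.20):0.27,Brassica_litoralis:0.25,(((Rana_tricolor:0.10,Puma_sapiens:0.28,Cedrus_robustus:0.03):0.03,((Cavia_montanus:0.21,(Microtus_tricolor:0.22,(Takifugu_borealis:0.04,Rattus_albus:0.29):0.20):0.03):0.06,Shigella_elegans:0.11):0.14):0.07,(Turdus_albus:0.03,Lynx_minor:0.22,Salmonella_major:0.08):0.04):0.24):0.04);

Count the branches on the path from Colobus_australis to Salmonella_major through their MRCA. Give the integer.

The MRCA of Colobus_australis and Salmonella_major is the root of the tree.
From Colobus_australis up to that node: 2 branches. From Salmonella_major up to the same node: 4 branches. Total: 2 + 4 = 6.

6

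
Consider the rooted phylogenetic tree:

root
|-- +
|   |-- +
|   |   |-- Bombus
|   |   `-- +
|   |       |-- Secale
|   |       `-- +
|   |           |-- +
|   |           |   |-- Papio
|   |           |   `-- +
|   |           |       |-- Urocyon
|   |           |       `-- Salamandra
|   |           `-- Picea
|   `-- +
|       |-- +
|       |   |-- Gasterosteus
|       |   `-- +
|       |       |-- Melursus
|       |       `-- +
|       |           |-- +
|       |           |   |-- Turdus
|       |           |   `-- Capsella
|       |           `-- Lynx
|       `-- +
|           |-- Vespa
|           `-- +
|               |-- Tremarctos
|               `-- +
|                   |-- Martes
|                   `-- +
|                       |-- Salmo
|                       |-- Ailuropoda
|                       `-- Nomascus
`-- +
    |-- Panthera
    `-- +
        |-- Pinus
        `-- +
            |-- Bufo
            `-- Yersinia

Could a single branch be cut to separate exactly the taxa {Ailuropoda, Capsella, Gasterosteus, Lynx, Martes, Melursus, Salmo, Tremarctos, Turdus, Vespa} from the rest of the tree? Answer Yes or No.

No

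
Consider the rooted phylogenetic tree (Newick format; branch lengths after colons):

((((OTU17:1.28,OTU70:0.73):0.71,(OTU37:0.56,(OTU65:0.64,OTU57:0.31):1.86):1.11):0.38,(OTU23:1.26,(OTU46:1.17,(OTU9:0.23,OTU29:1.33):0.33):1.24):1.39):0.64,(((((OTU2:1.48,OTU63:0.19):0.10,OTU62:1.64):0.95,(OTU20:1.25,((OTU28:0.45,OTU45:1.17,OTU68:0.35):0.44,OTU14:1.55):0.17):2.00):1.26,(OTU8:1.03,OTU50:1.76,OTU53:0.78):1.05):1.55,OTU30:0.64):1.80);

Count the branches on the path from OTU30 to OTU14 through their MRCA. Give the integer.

6

The MRCA of OTU30 and OTU14 is the node subtending (((((OTU2,OTU63),OTU62),(OTU20,((OTU28,OTU45,OTU68),OTU14))),(OTU8,OTU50,OTU53)),OTU30).
From OTU30 up to that node: 1 branch. From OTU14 up to the same node: 5 branches. Total: 1 + 5 = 6.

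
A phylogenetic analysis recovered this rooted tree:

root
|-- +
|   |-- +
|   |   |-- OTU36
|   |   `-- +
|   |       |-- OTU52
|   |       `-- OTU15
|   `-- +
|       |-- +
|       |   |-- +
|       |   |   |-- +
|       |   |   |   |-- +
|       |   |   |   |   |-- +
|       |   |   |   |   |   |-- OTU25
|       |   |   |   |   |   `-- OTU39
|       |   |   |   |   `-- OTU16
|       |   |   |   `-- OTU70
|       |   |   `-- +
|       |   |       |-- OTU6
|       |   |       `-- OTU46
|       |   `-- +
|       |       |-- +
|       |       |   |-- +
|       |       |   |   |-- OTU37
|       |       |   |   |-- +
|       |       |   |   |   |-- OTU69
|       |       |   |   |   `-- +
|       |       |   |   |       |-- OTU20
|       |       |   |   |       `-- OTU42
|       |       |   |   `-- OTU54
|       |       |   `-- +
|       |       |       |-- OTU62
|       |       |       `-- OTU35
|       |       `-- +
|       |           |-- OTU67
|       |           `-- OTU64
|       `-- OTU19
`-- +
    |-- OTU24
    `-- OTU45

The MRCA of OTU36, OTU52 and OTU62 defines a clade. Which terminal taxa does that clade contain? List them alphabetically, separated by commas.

OTU15, OTU16, OTU19, OTU20, OTU25, OTU35, OTU36, OTU37, OTU39, OTU42, OTU46, OTU52, OTU54, OTU6, OTU62, OTU64, OTU67, OTU69, OTU70

Tracing OTU36: it sits inside (OTU36,(OTU52,OTU15)).
Tracing OTU52: it sits inside (OTU52,OTU15).
Tracing OTU62: it sits inside (OTU62,OTU35).
The smallest clade enclosing all 3 is ((OTU36,(OTU52,OTU15)),((((((OTU25,OTU39),OTU16),OTU70),(OTU6,OTU46)),(((OTU37,(OTU69,(OTU20,OTU42)),OTU54),(OTU62,OTU35)),(OTU67,OTU64))),OTU19)); the answer is its 19 terminal taxa in alphabetical order.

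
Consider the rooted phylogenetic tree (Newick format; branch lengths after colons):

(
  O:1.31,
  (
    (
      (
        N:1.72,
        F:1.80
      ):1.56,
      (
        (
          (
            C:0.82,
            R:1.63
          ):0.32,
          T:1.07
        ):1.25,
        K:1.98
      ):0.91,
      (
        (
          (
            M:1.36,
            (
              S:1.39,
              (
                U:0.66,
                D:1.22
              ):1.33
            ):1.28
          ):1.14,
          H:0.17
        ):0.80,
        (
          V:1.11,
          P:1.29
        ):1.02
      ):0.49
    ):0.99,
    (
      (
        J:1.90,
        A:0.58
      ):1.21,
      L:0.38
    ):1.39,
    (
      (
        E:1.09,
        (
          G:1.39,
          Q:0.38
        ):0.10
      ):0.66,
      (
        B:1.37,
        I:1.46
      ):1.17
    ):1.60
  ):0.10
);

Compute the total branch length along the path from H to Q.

5.19

The path runs H → … → MRCA → … → Q; the MRCA is the node subtending (((N,F),(((C,R),T),K),(((M,(S,(U,D))),H),(V,P))),((J,A),L),((E,(G,Q)),(B,I))).
Branch lengths along that path: 0.17 + 0.80 + 0.49 + 0.99 + 1.60 + 0.66 + 0.10 + 0.38 = 5.19.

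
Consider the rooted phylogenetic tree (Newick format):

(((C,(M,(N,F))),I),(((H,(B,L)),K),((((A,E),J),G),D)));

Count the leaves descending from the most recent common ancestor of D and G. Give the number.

The MRCA of D and G is the node subtending ((((A,E),J),G),D).
That clade contains 5 terminal taxa: A, D, E, G, J.

5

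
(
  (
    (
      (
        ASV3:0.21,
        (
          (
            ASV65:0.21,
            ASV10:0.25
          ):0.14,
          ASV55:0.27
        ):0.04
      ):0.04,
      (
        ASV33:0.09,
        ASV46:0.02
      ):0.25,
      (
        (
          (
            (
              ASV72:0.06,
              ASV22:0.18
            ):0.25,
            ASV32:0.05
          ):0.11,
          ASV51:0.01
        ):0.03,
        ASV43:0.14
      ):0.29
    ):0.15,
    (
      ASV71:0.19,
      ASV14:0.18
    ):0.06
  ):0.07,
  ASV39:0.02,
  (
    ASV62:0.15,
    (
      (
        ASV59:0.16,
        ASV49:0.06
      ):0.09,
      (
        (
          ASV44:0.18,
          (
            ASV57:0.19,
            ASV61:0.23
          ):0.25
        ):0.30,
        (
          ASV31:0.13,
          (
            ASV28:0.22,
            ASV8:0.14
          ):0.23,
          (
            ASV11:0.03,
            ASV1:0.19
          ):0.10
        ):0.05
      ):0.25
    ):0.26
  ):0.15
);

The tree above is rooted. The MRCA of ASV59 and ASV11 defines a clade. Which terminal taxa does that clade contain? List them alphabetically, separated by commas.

ASV1, ASV11, ASV28, ASV31, ASV44, ASV49, ASV57, ASV59, ASV61, ASV8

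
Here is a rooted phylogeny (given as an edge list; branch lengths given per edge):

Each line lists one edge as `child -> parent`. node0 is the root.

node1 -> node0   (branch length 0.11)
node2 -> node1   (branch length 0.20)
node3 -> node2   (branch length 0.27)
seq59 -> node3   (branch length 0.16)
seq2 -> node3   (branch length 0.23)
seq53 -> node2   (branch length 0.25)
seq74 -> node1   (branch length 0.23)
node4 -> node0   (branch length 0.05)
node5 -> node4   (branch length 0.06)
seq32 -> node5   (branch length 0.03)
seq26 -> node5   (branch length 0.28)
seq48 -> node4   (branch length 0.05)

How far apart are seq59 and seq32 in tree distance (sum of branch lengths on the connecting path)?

The path runs seq59 → … → MRCA → … → seq32; the MRCA is the root of the tree.
Branch lengths along that path: 0.16 + 0.27 + 0.20 + 0.11 + 0.05 + 0.06 + 0.03 = 0.88.

0.88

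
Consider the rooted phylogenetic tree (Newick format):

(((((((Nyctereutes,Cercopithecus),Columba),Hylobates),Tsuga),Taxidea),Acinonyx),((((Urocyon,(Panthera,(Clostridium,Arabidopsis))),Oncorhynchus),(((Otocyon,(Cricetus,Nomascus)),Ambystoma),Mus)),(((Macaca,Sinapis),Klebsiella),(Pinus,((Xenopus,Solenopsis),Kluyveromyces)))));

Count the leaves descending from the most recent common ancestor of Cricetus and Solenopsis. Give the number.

17

The MRCA of Cricetus and Solenopsis is the node subtending ((((Urocyon,(Panthera,(Clostridium,Arabidopsis))),Oncorhynchus),(((Otocyon,(Cricetus,Nomascus)),Ambystoma),Mus)),(((Macaca,Sinapis),Klebsiella),(Pinus,((Xenopus,Solenopsis),Kluyveromyces)))).
That clade contains 17 terminal taxa: Ambystoma, Arabidopsis, Clostridium, Cricetus, Klebsiella, Kluyveromyces, Macaca, Mus, Nomascus, Oncorhynchus, Otocyon, Panthera, Pinus, Sinapis, Solenopsis, Urocyon, Xenopus.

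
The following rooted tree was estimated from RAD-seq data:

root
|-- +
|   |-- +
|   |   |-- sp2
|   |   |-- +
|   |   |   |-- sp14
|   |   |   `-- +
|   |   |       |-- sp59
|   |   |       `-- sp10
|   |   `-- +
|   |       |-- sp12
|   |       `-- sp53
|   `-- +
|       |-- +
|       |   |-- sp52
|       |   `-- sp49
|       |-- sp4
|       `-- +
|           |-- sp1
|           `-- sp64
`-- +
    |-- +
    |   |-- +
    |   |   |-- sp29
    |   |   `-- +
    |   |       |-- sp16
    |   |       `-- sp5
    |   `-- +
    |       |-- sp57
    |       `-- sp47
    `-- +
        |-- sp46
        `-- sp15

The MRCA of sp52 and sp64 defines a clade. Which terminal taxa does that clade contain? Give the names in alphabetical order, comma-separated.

Tracing sp52: it sits inside (sp52,sp49).
Tracing sp64: it sits inside (sp1,sp64).
The smallest clade enclosing both is ((sp52,sp49),sp4,(sp1,sp64)); the answer is its 5 terminal taxa in alphabetical order.

sp1, sp4, sp49, sp52, sp64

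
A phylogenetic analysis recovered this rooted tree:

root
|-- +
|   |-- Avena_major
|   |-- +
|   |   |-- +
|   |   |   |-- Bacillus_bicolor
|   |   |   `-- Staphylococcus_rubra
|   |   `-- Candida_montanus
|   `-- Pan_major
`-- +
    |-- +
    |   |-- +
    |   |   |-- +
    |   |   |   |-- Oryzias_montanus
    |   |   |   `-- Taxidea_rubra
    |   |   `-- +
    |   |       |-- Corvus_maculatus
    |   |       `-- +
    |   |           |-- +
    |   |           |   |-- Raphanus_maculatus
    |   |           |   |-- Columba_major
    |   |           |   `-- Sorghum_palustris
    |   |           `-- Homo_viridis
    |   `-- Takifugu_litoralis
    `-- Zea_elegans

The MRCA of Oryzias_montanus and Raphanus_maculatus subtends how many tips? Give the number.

The MRCA of Oryzias_montanus and Raphanus_maculatus is the node subtending ((Oryzias_montanus,Taxidea_rubra),(Corvus_maculatus,((Raphanus_maculatus,Columba_major,Sorghum_palustris),Homo_viridis))).
That clade contains 7 terminal taxa: Columba_major, Corvus_maculatus, Homo_viridis, Oryzias_montanus, Raphanus_maculatus, Sorghum_palustris, Taxidea_rubra.

7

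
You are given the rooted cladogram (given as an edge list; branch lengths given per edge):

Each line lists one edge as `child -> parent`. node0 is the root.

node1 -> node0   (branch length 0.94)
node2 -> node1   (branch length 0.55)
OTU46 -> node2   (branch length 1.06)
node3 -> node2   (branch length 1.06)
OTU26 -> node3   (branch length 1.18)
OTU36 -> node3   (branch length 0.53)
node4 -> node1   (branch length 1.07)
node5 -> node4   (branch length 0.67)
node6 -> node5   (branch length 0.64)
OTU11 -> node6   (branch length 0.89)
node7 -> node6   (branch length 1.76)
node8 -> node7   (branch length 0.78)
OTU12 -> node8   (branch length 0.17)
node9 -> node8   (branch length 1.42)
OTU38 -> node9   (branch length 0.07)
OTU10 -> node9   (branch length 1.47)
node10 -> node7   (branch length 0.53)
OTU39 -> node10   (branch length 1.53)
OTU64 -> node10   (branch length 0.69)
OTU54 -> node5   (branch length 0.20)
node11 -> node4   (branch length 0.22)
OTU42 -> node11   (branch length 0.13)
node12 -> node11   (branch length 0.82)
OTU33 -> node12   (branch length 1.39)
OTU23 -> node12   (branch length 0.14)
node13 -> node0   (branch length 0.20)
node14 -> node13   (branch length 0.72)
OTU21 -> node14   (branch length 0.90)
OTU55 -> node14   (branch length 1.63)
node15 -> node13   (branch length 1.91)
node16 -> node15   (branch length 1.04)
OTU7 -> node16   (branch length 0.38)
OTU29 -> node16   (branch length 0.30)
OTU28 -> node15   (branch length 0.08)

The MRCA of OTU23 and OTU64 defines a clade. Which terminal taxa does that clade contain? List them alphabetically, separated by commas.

Tracing OTU23: it sits inside (OTU33,OTU23).
Tracing OTU64: it sits inside (OTU39,OTU64).
The smallest clade enclosing both is (((OTU11,((OTU12,(OTU38,OTU10)),(OTU39,OTU64))),OTU54),(OTU42,(OTU33,OTU23))); the answer is its 10 terminal taxa in alphabetical order.

OTU10, OTU11, OTU12, OTU23, OTU33, OTU38, OTU39, OTU42, OTU54, OTU64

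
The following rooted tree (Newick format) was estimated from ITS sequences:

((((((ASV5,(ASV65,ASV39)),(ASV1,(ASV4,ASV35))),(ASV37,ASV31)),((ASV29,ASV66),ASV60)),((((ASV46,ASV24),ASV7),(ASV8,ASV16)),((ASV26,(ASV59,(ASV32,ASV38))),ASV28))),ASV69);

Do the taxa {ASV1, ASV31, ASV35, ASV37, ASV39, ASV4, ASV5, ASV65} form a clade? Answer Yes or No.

The most recent common ancestor of these taxa subtends (((ASV5,(ASV65,ASV39)),(ASV1,(ASV4,ASV35))),(ASV37,ASV31)).
That clade has exactly 8 tips — every listed taxon and nothing else — so the group is monophyletic.

Yes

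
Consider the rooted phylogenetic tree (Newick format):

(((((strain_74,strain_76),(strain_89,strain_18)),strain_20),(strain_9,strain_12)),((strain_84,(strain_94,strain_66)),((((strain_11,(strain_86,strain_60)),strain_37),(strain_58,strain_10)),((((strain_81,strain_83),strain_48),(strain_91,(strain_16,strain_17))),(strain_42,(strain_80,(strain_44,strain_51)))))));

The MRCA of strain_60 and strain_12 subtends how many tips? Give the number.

26

The MRCA of strain_60 and strain_12 is the root, so the clade is the entire tree.
That clade contains 26 terminal taxa: strain_10, strain_11, strain_12, strain_16, strain_17, strain_18, strain_20, strain_37, strain_42, strain_44, strain_48, strain_51, strain_58, strain_60, strain_66, strain_74, strain_76, strain_80, strain_81, strain_83, strain_84, strain_86, strain_89, strain_9, strain_91, strain_94.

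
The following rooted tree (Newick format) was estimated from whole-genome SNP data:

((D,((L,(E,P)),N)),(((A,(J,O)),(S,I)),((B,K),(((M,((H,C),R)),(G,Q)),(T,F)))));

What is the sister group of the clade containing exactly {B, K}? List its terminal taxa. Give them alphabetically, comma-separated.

The clade containing exactly {B, K} attaches to the tree at the node subtending ((B,K),(((M,((H,C),R)),(G,Q)),(T,F))).
The other lineage descending from that same node — the sister group — is (((M,((H,C),R)),(G,Q)),(T,F)); its 8 tips in alphabetical order are the answer.

C, F, G, H, M, Q, R, T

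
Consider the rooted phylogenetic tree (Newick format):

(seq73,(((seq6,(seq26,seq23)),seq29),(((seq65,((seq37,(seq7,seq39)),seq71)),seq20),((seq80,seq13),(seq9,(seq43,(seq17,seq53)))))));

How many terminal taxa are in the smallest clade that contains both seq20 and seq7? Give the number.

The MRCA of seq20 and seq7 is the node subtending ((seq65,((seq37,(seq7,seq39)),seq71)),seq20).
That clade contains 6 terminal taxa: seq20, seq37, seq39, seq65, seq7, seq71.

6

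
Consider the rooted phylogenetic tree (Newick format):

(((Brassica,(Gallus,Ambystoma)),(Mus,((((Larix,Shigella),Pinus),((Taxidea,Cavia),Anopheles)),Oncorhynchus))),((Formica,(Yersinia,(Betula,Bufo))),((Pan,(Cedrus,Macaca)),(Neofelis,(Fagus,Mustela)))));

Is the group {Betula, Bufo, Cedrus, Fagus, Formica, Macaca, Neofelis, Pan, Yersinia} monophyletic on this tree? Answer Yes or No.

The MRCA of the listed taxa subtends ((Formica,(Yersinia,(Betula,Bufo))),((Pan,(Cedrus,Macaca)),(Neofelis,(Fagus,Mustela)))).
That clade also contains Mustela, which is not in the proposed group, so the group is not monophyletic.

No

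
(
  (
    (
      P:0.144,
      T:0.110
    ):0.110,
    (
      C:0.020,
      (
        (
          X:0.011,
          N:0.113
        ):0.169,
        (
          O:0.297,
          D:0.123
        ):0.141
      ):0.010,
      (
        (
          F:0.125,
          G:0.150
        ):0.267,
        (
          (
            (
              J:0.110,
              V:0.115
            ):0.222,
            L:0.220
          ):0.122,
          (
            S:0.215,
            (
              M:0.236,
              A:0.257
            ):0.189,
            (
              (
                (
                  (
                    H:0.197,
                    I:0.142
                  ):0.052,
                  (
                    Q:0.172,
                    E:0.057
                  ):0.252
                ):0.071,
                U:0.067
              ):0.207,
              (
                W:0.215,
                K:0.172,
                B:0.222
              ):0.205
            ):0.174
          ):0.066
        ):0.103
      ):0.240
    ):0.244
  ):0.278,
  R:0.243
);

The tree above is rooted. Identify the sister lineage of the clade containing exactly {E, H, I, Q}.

The clade containing exactly {E, H, I, Q} attaches to the tree at the node subtending (((H,I),(Q,E)),U).
The other lineage descending from that same node — the sister group — is the single tip U.

U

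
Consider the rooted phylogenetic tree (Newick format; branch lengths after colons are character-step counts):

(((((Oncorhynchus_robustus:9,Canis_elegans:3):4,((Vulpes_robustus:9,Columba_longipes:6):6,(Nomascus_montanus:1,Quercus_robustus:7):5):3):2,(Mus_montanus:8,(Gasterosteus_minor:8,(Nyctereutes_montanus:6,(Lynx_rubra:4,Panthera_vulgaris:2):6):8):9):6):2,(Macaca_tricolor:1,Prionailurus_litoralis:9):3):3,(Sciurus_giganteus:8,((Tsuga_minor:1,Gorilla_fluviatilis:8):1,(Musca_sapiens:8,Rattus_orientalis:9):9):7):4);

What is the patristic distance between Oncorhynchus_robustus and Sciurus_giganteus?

The path runs Oncorhynchus_robustus → … → MRCA → … → Sciurus_giganteus; the MRCA is the root of the tree.
Branch lengths along that path: 9 + 4 + 2 + 2 + 3 + 4 + 8 = 32.

32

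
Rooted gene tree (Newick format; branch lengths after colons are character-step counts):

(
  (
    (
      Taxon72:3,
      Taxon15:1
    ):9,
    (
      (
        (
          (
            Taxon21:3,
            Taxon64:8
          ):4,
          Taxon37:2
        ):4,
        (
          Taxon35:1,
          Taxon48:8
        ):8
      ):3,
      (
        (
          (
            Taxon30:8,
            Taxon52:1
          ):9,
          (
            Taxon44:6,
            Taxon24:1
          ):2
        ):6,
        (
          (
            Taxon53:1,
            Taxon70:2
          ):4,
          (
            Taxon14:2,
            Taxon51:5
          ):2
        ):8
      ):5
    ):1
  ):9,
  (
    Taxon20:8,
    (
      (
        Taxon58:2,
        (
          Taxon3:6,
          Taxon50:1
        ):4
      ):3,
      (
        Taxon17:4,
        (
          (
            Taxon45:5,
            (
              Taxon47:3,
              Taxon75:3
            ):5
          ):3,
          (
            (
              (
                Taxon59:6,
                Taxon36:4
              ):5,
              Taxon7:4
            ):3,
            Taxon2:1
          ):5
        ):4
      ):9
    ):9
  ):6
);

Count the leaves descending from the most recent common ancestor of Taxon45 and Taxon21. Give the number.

27

The MRCA of Taxon45 and Taxon21 is the root, so the clade is the entire tree.
That clade contains 27 terminal taxa: Taxon14, Taxon15, Taxon17, Taxon2, Taxon20, Taxon21, Taxon24, Taxon3, Taxon30, Taxon35, Taxon36, Taxon37, Taxon44, Taxon45, Taxon47, Taxon48, Taxon50, Taxon51, Taxon52, Taxon53, Taxon58, Taxon59, Taxon64, Taxon7, Taxon70, Taxon72, Taxon75.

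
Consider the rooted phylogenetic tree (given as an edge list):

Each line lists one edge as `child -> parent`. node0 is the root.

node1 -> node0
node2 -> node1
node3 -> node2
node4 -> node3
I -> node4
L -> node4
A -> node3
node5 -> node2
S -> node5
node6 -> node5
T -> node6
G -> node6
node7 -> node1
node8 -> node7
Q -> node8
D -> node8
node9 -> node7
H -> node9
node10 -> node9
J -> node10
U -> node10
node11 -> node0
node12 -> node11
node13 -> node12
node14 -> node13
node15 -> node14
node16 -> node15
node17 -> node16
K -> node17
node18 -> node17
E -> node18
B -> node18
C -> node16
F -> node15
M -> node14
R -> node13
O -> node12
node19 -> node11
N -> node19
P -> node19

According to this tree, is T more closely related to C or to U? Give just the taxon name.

The MRCA of T and U subtends ((((I,L),A),(S,(T,G))),((Q,D),(H,(J,U)))) (11 taxa).
The MRCA of T and C is the root, subtending the entire tree (21 taxa).
The first is nested inside the second, so T shares a more recent common ancestor with U.

U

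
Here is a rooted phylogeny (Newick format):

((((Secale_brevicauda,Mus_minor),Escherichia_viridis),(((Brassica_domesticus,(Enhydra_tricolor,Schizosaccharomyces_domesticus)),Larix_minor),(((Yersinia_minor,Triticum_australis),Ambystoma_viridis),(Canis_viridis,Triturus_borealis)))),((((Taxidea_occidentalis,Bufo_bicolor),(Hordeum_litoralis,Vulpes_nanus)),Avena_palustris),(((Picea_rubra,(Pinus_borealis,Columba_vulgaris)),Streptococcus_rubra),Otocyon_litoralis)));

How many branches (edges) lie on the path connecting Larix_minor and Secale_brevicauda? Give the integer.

The MRCA of Larix_minor and Secale_brevicauda is the node subtending (((Secale_brevicauda,Mus_minor),Escherichia_viridis),(((Brassica_domesticus,(Enhydra_tricolor,Schizosaccharomyces_domesticus)),Larix_minor),(((Yersinia_minor,Triticum_australis),Ambystoma_viridis),(Canis_viridis,Triturus_borealis)))).
From Larix_minor up to that node: 3 branches. From Secale_brevicauda up to the same node: 3 branches. Total: 3 + 3 = 6.

6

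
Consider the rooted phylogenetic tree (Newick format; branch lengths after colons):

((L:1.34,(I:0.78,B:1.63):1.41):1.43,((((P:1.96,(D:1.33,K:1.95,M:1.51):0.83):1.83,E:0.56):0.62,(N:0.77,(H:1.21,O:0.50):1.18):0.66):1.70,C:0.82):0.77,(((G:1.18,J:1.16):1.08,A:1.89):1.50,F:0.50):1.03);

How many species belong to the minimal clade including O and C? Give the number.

The MRCA of O and C is the node subtending ((((P,(D,K,M)),E),(N,(H,O))),C).
That clade contains 9 terminal taxa: C, D, E, H, K, M, N, O, P.

9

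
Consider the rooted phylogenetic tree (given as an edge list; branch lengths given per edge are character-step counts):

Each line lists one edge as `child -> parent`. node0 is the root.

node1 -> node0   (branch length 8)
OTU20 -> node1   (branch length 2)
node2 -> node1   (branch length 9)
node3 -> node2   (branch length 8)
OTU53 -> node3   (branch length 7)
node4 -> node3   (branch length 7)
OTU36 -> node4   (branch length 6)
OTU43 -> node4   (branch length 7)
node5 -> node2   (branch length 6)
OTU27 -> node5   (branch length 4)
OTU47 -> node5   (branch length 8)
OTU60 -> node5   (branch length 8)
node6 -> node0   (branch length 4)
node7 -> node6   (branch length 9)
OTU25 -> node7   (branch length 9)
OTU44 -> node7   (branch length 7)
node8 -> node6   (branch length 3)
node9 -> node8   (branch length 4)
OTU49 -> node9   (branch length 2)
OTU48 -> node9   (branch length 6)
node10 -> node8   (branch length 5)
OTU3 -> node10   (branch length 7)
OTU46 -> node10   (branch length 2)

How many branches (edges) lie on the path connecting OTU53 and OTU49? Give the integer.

8

The MRCA of OTU53 and OTU49 is the root of the tree.
From OTU53 up to that node: 4 branches. From OTU49 up to the same node: 4 branches. Total: 4 + 4 = 8.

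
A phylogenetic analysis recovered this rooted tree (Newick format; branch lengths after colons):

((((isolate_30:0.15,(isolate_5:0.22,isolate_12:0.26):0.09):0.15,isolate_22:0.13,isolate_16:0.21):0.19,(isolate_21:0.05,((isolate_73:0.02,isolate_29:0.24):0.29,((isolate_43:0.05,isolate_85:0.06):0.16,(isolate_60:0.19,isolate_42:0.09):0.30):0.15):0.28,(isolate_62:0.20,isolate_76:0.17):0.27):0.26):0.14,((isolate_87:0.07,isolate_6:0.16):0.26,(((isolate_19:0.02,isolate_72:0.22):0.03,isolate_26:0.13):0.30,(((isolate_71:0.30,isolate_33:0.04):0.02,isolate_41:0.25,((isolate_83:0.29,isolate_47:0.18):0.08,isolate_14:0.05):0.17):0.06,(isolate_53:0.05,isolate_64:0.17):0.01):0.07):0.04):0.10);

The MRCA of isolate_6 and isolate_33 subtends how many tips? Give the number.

13

The MRCA of isolate_6 and isolate_33 is the node subtending ((isolate_87,isolate_6),(((isolate_19,isolate_72),isolate_26),(((isolate_71,isolate_33),isolate_41,((isolate_83,isolate_47),isolate_14)),(isolate_53,isolate_64)))).
That clade contains 13 terminal taxa: isolate_14, isolate_19, isolate_26, isolate_33, isolate_41, isolate_47, isolate_53, isolate_6, isolate_64, isolate_71, isolate_72, isolate_83, isolate_87.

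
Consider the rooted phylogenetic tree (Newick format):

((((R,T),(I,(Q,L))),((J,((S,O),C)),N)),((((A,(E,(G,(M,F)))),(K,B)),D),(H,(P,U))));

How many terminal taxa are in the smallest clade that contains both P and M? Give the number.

11

The MRCA of P and M is the node subtending ((((A,(E,(G,(M,F)))),(K,B)),D),(H,(P,U))).
That clade contains 11 terminal taxa: A, B, D, E, F, G, H, K, M, P, U.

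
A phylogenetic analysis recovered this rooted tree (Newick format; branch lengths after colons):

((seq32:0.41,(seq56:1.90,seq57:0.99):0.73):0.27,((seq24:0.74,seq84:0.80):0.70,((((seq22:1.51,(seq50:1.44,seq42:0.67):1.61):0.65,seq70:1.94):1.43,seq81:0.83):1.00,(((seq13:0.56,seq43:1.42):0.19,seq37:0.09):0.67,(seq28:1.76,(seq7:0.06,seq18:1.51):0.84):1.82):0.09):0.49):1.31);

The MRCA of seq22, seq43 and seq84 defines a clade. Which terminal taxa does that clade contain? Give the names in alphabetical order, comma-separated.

Tracing seq22: it sits inside (seq22,(seq50,seq42)).
Tracing seq43: it sits inside (seq13,seq43).
Tracing seq84: it sits inside (seq24,seq84).
The smallest clade enclosing all 3 is ((seq24,seq84),((((seq22,(seq50,seq42)),seq70),seq81),(((seq13,seq43),seq37),(seq28,(seq7,seq18))))); the answer is its 13 terminal taxa in alphabetical order.

seq13, seq18, seq22, seq24, seq28, seq37, seq42, seq43, seq50, seq7, seq70, seq81, seq84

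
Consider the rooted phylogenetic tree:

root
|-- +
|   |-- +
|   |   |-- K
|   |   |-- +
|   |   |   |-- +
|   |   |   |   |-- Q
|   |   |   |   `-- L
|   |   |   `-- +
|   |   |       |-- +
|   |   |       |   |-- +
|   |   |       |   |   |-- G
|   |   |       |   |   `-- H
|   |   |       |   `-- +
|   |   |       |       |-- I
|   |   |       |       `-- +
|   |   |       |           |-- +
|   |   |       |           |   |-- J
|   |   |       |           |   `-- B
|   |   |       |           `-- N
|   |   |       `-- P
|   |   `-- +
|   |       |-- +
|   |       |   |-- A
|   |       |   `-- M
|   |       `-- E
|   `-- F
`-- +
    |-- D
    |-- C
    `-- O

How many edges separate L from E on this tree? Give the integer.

5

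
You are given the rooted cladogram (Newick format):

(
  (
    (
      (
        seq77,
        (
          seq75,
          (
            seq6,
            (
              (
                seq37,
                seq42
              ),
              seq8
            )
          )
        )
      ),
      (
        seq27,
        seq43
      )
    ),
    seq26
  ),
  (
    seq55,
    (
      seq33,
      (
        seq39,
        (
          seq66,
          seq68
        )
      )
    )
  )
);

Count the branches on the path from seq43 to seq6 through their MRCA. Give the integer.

6

The MRCA of seq43 and seq6 is the node subtending ((seq77,(seq75,(seq6,((seq37,seq42),seq8)))),(seq27,seq43)).
From seq43 up to that node: 2 branches. From seq6 up to the same node: 4 branches. Total: 2 + 4 = 6.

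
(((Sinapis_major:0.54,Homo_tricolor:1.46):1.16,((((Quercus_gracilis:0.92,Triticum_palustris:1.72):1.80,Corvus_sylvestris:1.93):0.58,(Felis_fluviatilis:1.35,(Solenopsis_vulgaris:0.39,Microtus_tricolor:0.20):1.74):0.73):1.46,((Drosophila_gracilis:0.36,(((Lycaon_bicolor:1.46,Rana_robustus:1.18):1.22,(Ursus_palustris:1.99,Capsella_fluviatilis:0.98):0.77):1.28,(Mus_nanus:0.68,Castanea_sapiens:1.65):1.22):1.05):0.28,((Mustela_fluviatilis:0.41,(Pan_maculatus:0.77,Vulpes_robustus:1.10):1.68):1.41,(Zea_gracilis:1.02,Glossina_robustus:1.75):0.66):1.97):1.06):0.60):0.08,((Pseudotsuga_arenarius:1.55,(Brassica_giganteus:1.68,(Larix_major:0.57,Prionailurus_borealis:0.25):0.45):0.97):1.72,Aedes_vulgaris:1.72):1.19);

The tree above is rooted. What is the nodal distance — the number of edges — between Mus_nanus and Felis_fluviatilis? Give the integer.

The MRCA of Mus_nanus and Felis_fluviatilis is the node subtending ((((Quercus_gracilis,Triticum_palustris),Corvus_sylvestris),(Felis_fluviatilis,(Solenopsis_vulgaris,Microtus_tricolor))),((Drosophila_gracilis,(((Lycaon_bicolor,Rana_robustus),(Ursus_palustris,Capsella_fluviatilis)),(Mus_nanus,Castanea_sapiens))),((Mustela_fluviatilis,(Pan_maculatus,Vulpes_robustus)),(Zea_gracilis,Glossina_robustus)))).
From Mus_nanus up to that node: 5 branches. From Felis_fluviatilis up to the same node: 3 branches. Total: 5 + 3 = 8.

8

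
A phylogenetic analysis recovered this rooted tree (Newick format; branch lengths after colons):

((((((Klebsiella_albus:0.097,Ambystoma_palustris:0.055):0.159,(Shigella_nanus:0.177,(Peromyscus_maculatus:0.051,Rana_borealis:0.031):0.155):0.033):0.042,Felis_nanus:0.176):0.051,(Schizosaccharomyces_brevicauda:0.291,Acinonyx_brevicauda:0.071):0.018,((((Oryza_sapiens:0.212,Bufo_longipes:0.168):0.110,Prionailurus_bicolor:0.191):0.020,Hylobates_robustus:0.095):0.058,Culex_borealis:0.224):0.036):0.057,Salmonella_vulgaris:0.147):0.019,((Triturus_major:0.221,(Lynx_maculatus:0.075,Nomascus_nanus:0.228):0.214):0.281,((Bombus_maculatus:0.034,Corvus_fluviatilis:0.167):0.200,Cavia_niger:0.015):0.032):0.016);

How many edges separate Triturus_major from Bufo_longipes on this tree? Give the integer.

10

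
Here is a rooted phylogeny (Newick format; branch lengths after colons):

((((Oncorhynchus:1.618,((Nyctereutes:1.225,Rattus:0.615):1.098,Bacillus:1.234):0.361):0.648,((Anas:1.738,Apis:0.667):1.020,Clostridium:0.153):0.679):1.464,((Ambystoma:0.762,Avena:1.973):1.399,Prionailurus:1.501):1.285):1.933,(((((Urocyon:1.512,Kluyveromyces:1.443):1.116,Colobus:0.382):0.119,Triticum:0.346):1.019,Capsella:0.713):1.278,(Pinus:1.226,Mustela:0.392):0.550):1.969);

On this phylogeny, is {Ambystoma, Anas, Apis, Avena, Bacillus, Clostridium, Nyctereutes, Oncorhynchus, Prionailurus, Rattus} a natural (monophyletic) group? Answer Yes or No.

Yes

The most recent common ancestor of these taxa subtends (((Oncorhynchus,((Nyctereutes,Rattus),Bacillus)),((Anas,Apis),Clostridium)),((Ambystoma,Avena),Prionailurus)).
That clade has exactly 10 tips — every listed taxon and nothing else — so the group is monophyletic.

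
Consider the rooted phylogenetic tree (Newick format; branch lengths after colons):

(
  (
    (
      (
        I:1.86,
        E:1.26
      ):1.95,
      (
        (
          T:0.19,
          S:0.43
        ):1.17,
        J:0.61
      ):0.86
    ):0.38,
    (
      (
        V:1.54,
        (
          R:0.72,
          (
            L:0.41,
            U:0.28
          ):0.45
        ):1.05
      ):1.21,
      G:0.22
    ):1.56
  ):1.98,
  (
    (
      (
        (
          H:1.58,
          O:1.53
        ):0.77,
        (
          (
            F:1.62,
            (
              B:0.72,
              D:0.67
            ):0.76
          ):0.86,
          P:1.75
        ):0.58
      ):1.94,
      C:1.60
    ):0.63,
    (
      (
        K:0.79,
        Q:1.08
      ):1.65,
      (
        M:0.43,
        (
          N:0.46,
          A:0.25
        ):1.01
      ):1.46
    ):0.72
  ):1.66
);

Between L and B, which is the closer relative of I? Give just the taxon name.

L

The MRCA of I and L subtends (((I,E),((T,S),J)),((V,(R,(L,U))),G)) (10 taxa).
The MRCA of I and B is the root, subtending the entire tree (22 taxa).
The first is nested inside the second, so I shares a more recent common ancestor with L.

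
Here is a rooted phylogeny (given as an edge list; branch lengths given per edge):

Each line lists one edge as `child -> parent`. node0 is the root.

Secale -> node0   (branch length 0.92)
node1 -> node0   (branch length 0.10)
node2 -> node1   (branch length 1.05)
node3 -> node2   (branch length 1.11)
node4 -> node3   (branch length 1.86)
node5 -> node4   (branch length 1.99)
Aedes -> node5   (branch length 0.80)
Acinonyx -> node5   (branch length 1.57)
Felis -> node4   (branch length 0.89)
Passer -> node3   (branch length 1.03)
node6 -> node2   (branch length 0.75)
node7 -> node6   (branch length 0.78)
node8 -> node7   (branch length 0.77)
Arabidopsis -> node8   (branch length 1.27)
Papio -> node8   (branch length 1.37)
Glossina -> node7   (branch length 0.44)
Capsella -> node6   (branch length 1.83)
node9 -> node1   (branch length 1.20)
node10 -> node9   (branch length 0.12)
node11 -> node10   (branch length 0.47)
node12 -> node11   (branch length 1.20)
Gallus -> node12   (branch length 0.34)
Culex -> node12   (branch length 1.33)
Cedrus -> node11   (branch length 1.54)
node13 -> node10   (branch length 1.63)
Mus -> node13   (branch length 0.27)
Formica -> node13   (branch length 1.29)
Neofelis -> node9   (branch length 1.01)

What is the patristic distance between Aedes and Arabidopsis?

9.33

The path runs Aedes → … → MRCA → … → Arabidopsis; the MRCA is the node subtending ((((Aedes,Acinonyx),Felis),Passer),(((Arabidopsis,Papio),Glossina),Capsella)).
Branch lengths along that path: 0.80 + 1.99 + 1.86 + 1.11 + 0.75 + 0.78 + 0.77 + 1.27 = 9.33.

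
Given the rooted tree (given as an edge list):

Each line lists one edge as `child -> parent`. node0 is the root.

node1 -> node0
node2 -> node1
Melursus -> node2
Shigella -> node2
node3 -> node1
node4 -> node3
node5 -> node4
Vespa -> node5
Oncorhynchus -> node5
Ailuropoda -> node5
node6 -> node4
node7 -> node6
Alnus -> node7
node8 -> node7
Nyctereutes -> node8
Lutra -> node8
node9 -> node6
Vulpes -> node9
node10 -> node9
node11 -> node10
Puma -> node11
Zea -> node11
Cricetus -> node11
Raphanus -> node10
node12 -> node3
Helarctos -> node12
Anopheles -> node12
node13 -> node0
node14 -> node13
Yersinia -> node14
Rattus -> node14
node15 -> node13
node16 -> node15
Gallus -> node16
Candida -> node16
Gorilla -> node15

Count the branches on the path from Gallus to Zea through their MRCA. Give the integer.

12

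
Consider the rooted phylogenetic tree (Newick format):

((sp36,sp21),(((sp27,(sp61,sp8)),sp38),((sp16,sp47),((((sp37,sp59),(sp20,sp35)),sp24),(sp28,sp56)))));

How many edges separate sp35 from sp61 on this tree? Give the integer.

The MRCA of sp35 and sp61 is the node subtending (((sp27,(sp61,sp8)),sp38),((sp16,sp47),((((sp37,sp59),(sp20,sp35)),sp24),(sp28,sp56)))).
From sp35 up to that node: 6 branches. From sp61 up to the same node: 4 branches. Total: 6 + 4 = 10.

10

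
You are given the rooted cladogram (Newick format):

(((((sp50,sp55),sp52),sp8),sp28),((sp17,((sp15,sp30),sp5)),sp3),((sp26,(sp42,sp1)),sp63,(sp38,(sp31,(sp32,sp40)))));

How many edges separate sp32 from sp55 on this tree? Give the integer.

The MRCA of sp32 and sp55 is the root of the tree.
From sp32 up to that node: 5 branches. From sp55 up to the same node: 5 branches. Total: 5 + 5 = 10.

10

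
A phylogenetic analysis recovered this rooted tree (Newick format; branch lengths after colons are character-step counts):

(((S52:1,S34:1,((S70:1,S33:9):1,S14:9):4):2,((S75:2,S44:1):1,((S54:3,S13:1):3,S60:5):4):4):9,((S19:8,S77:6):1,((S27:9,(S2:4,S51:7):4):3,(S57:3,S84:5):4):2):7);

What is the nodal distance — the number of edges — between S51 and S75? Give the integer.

9

The MRCA of S51 and S75 is the root of the tree.
From S51 up to that node: 5 branches. From S75 up to the same node: 4 branches. Total: 5 + 4 = 9.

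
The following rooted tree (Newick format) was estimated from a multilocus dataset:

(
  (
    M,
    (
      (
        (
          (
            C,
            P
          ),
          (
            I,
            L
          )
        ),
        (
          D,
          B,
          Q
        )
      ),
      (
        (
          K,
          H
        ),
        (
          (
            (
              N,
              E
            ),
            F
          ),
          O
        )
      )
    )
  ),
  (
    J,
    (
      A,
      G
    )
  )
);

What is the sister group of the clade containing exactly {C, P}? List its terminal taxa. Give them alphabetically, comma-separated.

I, L

The clade containing exactly {C, P} attaches to the tree at the node subtending ((C,P),(I,L)).
The other lineage descending from that same node — the sister group — is (I,L); its 2 tips in alphabetical order are the answer.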